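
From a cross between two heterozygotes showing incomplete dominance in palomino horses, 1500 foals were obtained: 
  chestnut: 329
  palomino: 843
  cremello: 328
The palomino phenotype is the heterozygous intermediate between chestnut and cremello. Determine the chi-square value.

With incomplete dominance, a heterozygote × heterozygote cross gives a 1:2:1 phenotypic ratio.
Expected counts for N = 1500 under a 1:2:1 ratio (total parts = 4):
  chestnut: 1500 × 1/4 = 375
  palomino: 1500 × 2/4 = 750
  cremello: 1500 × 1/4 = 375
χ² = Σ (O − E)² / E
  chestnut: (329 − 375)² / 375 = 5.6427
  palomino: (843 − 750)² / 750 = 11.5320
  cremello: (328 − 375)² / 375 = 5.8907
χ² = 5.6427 + 11.5320 + 5.8907 = 23.0654 ≈ 23.065

23.065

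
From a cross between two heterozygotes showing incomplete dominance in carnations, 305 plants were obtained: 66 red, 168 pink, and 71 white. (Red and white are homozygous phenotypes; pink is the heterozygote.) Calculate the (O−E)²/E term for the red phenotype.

With incomplete dominance, a heterozygote × heterozygote cross gives a 1:2:1 phenotypic ratio.
Total ratio parts = 4. Expected numbers out of 305:
  red: 305 × 1/4 = 76.25
  pink: 305 × 2/4 = 152.5
  white: 305 × 1/4 = 76.25
Contribution of red: (66 − 76.25)² / 76.25 = 1.3779

1.378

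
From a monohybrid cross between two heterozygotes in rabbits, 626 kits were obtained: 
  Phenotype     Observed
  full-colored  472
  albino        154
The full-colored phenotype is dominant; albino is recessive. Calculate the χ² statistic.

For a monohybrid cross between heterozygotes with complete dominance, the expected phenotypic ratio is 3:1.
Total ratio parts = 4. Expected numbers out of 626:
  full-colored: 626 × 3/4 = 469.5
  albino: 626 × 1/4 = 156.5
χ² = Σ (O − E)² / E
  full-colored: (472 − 469.5)² / 469.5 = 0.0133
  albino: (154 − 156.5)² / 156.5 = 0.0399
χ² = 0.0133 + 0.0399 = 0.0532 ≈ 0.053

0.053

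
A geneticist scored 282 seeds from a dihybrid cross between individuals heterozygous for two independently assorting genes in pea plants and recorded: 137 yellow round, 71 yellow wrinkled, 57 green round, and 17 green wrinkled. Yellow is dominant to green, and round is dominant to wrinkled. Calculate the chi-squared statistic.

9.505

A dihybrid F₂ with independent assortment and complete dominance at both loci gives a 9:3:3:1 phenotypic ratio.
Under the 9:3:3:1 hypothesis (Σ ratio = 16, N = 282):
  yellow round: 282 × 9/16 = 158.625
  yellow wrinkled: 282 × 3/16 = 52.875
  green round: 282 × 3/16 = 52.875
  green wrinkled: 282 × 1/16 = 17.625
χ² = Σ (O − E)² / E
  yellow round: (137 − 158.625)² / 158.625 = 2.9481
  yellow wrinkled: (71 − 52.875)² / 52.875 = 6.2131
  green round: (57 − 52.875)² / 52.875 = 0.3218
  green wrinkled: (17 − 17.625)² / 17.625 = 0.0222
χ² = 2.9481 + 6.2131 + 0.3218 + 0.0222 = 9.5052 ≈ 9.505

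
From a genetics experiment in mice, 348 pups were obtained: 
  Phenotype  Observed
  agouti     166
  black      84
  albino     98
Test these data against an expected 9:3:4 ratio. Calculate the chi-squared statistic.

Total ratio parts = 16. Expected numbers out of 348:
  agouti: 348 × 9/16 = 195.75
  black: 348 × 3/16 = 65.25
  albino: 348 × 4/16 = 87
χ² = Σ (O − E)² / E
  agouti: (166 − 195.75)² / 195.75 = 4.5214
  black: (84 − 65.25)² / 65.25 = 5.3879
  albino: (98 − 87)² / 87 = 1.3908
χ² = 4.5214 + 5.3879 + 1.3908 = 11.3001 ≈ 11.300

11.300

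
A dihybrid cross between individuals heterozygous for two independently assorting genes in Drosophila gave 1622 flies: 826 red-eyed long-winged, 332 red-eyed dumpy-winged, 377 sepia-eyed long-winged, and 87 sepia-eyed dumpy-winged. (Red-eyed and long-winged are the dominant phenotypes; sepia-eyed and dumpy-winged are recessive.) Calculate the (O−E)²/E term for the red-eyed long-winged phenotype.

8.177

A dihybrid F₂ with independent assortment and complete dominance at both loci gives a 9:3:3:1 phenotypic ratio.
Expected counts for N = 1622 under a 9:3:3:1 ratio (total parts = 16):
  red-eyed long-winged: 1622 × 9/16 = 912.375
  red-eyed dumpy-winged: 1622 × 3/16 = 304.125
  sepia-eyed long-winged: 1622 × 3/16 = 304.125
  sepia-eyed dumpy-winged: 1622 × 1/16 = 101.375
Contribution of red-eyed long-winged: (826 − 912.375)² / 912.375 = 8.1772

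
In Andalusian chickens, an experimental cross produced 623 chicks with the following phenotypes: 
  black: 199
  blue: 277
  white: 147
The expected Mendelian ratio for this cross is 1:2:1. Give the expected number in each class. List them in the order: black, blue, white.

Under the 1:2:1 hypothesis (Σ ratio = 4, N = 623):
  black: 623 × 1/4 = 155.75
  blue: 623 × 2/4 = 311.5
  white: 623 × 1/4 = 155.75

155.75, 311.5, 155.75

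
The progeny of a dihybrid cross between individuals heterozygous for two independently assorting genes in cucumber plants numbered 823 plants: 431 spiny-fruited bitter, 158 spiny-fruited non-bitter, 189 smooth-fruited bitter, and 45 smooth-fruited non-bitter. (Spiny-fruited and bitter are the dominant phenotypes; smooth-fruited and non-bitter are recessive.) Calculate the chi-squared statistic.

10.894

A dihybrid F₂ with independent assortment and complete dominance at both loci gives a 9:3:3:1 phenotypic ratio.
Total ratio parts = 16. Expected numbers out of 823:
  spiny-fruited bitter: 823 × 9/16 = 462.9375
  spiny-fruited non-bitter: 823 × 3/16 = 154.3125
  smooth-fruited bitter: 823 × 3/16 = 154.3125
  smooth-fruited non-bitter: 823 × 1/16 = 51.4375
χ² = Σ (O − E)² / E
  spiny-fruited bitter: (431 − 462.9375)² / 462.9375 = 2.2033
  spiny-fruited non-bitter: (158 − 154.3125)² / 154.3125 = 0.0881
  smooth-fruited bitter: (189 − 154.3125)² / 154.3125 = 7.7973
  smooth-fruited non-bitter: (45 − 51.4375)² / 51.4375 = 0.8057
χ² = 2.2033 + 0.0881 + 7.7973 + 0.8057 = 10.8944 ≈ 10.894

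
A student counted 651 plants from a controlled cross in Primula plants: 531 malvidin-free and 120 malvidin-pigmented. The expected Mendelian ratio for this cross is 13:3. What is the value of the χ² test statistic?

Under the 13:3 hypothesis (Σ ratio = 16, N = 651):
  malvidin-free: 651 × 13/16 = 528.9375
  malvidin-pigmented: 651 × 3/16 = 122.0625
χ² = Σ (O − E)² / E
  malvidin-free: (531 − 528.9375)² / 528.9375 = 0.0080
  malvidin-pigmented: (120 − 122.0625)² / 122.0625 = 0.0349
χ² = 0.0080 + 0.0349 = 0.0429 ≈ 0.043

0.043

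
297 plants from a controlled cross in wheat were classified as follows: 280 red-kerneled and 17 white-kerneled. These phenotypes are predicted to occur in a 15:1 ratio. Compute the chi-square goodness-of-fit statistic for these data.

Total ratio parts = 16. Expected numbers out of 297:
  red-kerneled: 297 × 15/16 = 278.4375
  white-kerneled: 297 × 1/16 = 18.5625
χ² = Σ (O − E)² / E
  red-kerneled: (280 − 278.4375)² / 278.4375 = 0.0088
  white-kerneled: (17 − 18.5625)² / 18.5625 = 0.1315
χ² = 0.0088 + 0.1315 = 0.1403 ≈ 0.140

0.140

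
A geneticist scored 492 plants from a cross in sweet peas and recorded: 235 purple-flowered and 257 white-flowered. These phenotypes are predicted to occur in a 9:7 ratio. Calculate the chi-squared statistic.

14.396

Under the 9:7 hypothesis (Σ ratio = 16, N = 492):
  purple-flowered: 492 × 9/16 = 276.75
  white-flowered: 492 × 7/16 = 215.25
χ² = Σ (O − E)² / E
  purple-flowered: (235 − 276.75)² / 276.75 = 6.2983
  white-flowered: (257 − 215.25)² / 215.25 = 8.0979
χ² = 6.2983 + 8.0979 = 14.3962 ≈ 14.396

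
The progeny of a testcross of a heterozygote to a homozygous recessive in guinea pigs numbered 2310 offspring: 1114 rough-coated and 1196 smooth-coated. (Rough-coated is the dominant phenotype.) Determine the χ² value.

2.911

A testcross of a heterozygote (Aa × aa) gives a 1:1 phenotypic ratio.
Total ratio parts = 2. Expected numbers out of 2310:
  rough-coated: 2310 × 1/2 = 1155
  smooth-coated: 2310 × 1/2 = 1155
χ² = Σ (O − E)² / E
  rough-coated: (1114 − 1155)² / 1155 = 1.4554
  smooth-coated: (1196 − 1155)² / 1155 = 1.4554
χ² = 1.4554 + 1.4554 = 2.9108 ≈ 2.911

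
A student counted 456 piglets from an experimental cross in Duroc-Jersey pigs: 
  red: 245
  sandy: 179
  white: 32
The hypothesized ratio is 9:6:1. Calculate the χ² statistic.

1.320

Total ratio parts = 16. Expected numbers out of 456:
  red: 456 × 9/16 = 256.5
  sandy: 456 × 6/16 = 171
  white: 456 × 1/16 = 28.5
χ² = Σ (O − E)² / E
  red: (245 − 256.5)² / 256.5 = 0.5156
  sandy: (179 − 171)² / 171 = 0.3743
  white: (32 − 28.5)² / 28.5 = 0.4298
χ² = 0.5156 + 0.3743 + 0.4298 = 1.3197 ≈ 1.320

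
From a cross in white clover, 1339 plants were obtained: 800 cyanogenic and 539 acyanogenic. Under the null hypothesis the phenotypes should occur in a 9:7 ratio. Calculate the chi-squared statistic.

6.650

The 9:7 ratio has 16 parts, so with N = 1339 the expected counts are:
  cyanogenic: 1339 × 9/16 = 753.1875
  acyanogenic: 1339 × 7/16 = 585.8125
χ² = Σ (O − E)² / E
  cyanogenic: (800 − 753.1875)² / 753.1875 = 2.9095
  acyanogenic: (539 − 585.8125)² / 585.8125 = 3.7408
χ² = 2.9095 + 3.7408 = 6.6503 ≈ 6.650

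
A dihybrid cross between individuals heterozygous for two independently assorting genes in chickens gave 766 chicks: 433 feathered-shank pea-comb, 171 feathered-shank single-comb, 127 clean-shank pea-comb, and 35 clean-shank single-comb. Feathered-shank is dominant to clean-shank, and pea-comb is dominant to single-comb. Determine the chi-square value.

A dihybrid F₂ with independent assortment and complete dominance at both loci gives a 9:3:3:1 phenotypic ratio.
Total ratio parts = 16. Expected numbers out of 766:
  feathered-shank pea-comb: 766 × 9/16 = 430.875
  feathered-shank single-comb: 766 × 3/16 = 143.625
  clean-shank pea-comb: 766 × 3/16 = 143.625
  clean-shank single-comb: 766 × 1/16 = 47.875
χ² = Σ (O − E)² / E
  feathered-shank pea-comb: (433 − 430.875)² / 430.875 = 0.0105
  feathered-shank single-comb: (171 − 143.625)² / 143.625 = 5.2177
  clean-shank pea-comb: (127 − 143.625)² / 143.625 = 1.9244
  clean-shank single-comb: (35 − 47.875)² / 47.875 = 3.4625
χ² = 0.0105 + 5.2177 + 1.9244 + 3.4625 = 10.6151 ≈ 10.615

10.615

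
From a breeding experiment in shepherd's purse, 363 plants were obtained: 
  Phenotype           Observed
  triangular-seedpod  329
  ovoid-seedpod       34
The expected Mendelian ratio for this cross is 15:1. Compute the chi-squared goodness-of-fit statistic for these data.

6.017

The 15:1 ratio has 16 parts, so with N = 363 the expected counts are:
  triangular-seedpod: 363 × 15/16 = 340.3125
  ovoid-seedpod: 363 × 1/16 = 22.6875
χ² = Σ (O − E)² / E
  triangular-seedpod: (329 − 340.3125)² / 340.3125 = 0.3760
  ovoid-seedpod: (34 − 22.6875)² / 22.6875 = 5.6407
χ² = 0.3760 + 5.6407 = 6.0167 ≈ 6.017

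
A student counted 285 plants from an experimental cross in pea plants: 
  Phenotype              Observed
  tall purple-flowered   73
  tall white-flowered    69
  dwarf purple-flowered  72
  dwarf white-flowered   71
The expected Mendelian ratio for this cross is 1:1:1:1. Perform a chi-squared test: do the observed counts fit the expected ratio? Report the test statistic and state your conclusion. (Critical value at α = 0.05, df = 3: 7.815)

Total ratio parts = 4. Expected numbers out of 285:
  tall purple-flowered: 285 × 1/4 = 71.25
  tall white-flowered: 285 × 1/4 = 71.25
  dwarf purple-flowered: 285 × 1/4 = 71.25
  dwarf white-flowered: 285 × 1/4 = 71.25
χ² = Σ (O − E)² / E
  tall purple-flowered: (73 − 71.25)² / 71.25 = 0.0430
  tall white-flowered: (69 − 71.25)² / 71.25 = 0.0711
  dwarf purple-flowered: (72 − 71.25)² / 71.25 = 0.0079
  dwarf white-flowered: (71 − 71.25)² / 71.25 = 0.0009
χ² = 0.0430 + 0.0711 + 0.0079 + 0.0009 = 0.1229 ≈ 0.123
Degrees of freedom = 4 − 1 = 3; critical value at α = 0.05 is 7.815.
Since 0.123 < 7.815, we fail to reject the null hypothesis — the data are consistent with the 1:1:1:1 ratio.

0.123; consistent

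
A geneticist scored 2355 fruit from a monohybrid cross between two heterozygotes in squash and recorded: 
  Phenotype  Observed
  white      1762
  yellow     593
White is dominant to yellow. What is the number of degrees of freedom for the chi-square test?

For a monohybrid cross between heterozygotes with complete dominance, the expected phenotypic ratio is 3:1.
A goodness-of-fit test with 2 phenotype classes has df = 2 − 1 = 1.

1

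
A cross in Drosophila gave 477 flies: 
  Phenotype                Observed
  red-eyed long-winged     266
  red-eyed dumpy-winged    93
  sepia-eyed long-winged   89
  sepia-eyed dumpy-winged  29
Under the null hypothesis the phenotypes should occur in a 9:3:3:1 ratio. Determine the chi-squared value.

Under the 9:3:3:1 hypothesis (Σ ratio = 16, N = 477):
  red-eyed long-winged: 477 × 9/16 = 268.3125
  red-eyed dumpy-winged: 477 × 3/16 = 89.4375
  sepia-eyed long-winged: 477 × 3/16 = 89.4375
  sepia-eyed dumpy-winged: 477 × 1/16 = 29.8125
χ² = Σ (O − E)² / E
  red-eyed long-winged: (266 − 268.3125)² / 268.3125 = 0.0199
  red-eyed dumpy-winged: (93 − 89.4375)² / 89.4375 = 0.1419
  sepia-eyed long-winged: (89 − 89.4375)² / 89.4375 = 0.0021
  sepia-eyed dumpy-winged: (29 − 29.8125)² / 29.8125 = 0.0221
χ² = 0.0199 + 0.1419 + 0.0021 + 0.0221 = 0.186

0.186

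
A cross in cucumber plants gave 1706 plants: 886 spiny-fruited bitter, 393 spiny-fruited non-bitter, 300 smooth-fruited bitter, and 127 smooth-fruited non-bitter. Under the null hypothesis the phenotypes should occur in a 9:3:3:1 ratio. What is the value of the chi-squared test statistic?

Under the 9:3:3:1 hypothesis (Σ ratio = 16, N = 1706):
  spiny-fruited bitter: 1706 × 9/16 = 959.625
  spiny-fruited non-bitter: 1706 × 3/16 = 319.875
  smooth-fruited bitter: 1706 × 3/16 = 319.875
  smooth-fruited non-bitter: 1706 × 1/16 = 106.625
χ² = Σ (O − E)² / E
  spiny-fruited bitter: (886 − 959.625)² / 959.625 = 5.6487
  spiny-fruited non-bitter: (393 − 319.875)² / 319.875 = 16.7167
  smooth-fruited bitter: (300 − 319.875)² / 319.875 = 1.2349
  smooth-fruited non-bitter: (127 − 106.625)² / 106.625 = 3.8935
χ² = 5.6487 + 16.7167 + 1.2349 + 3.8935 = 27.4938 ≈ 27.494

27.494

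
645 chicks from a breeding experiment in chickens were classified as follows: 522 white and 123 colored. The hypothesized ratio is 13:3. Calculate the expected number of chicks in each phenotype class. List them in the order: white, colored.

524.0625, 120.9375

The 13:3 ratio has 16 parts, so with N = 645 the expected counts are:
  white: 645 × 13/16 = 524.0625
  colored: 645 × 3/16 = 120.9375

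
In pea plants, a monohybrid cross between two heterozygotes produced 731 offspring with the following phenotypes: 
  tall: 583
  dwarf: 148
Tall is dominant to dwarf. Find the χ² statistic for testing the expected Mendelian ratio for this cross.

For a monohybrid cross between heterozygotes with complete dominance, the expected phenotypic ratio is 3:1.
Expected counts for N = 731 under a 3:1 ratio (total parts = 4):
  tall: 731 × 3/4 = 548.25
  dwarf: 731 × 1/4 = 182.75
χ² = Σ (O − E)² / E
  tall: (583 − 548.25)² / 548.25 = 2.2026
  dwarf: (148 − 182.75)² / 182.75 = 6.6077
χ² = 2.2026 + 6.6077 = 8.8103 ≈ 8.810

8.810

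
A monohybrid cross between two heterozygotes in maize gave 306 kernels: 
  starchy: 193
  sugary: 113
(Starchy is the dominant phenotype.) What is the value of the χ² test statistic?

23.220

For a monohybrid cross between heterozygotes with complete dominance, the expected phenotypic ratio is 3:1.
Under the 3:1 hypothesis (Σ ratio = 4, N = 306):
  starchy: 306 × 3/4 = 229.5
  sugary: 306 × 1/4 = 76.5
χ² = Σ (O − E)² / E
  starchy: (193 − 229.5)² / 229.5 = 5.8050
  sugary: (113 − 76.5)² / 76.5 = 17.4150
χ² = 5.8050 + 17.4150 = 23.220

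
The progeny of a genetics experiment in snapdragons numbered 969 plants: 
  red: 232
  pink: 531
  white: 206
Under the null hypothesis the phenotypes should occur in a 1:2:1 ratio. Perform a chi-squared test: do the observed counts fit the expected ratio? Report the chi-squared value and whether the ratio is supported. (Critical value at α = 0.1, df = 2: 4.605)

Expected counts for N = 969 under a 1:2:1 ratio (total parts = 4):
  red: 969 × 1/4 = 242.25
  pink: 969 × 2/4 = 484.5
  white: 969 × 1/4 = 242.25
χ² = Σ (O − E)² / E
  red: (232 − 242.25)² / 242.25 = 0.4337
  pink: (531 − 484.5)² / 484.5 = 4.4628
  white: (206 − 242.25)² / 242.25 = 5.4244
χ² = 0.4337 + 4.4628 + 5.4244 = 10.3209 ≈ 10.321
Degrees of freedom = 3 − 1 = 2; critical value at α = 0.1 is 4.605.
Since 10.321 > 4.605, we reject the null hypothesis — the data do not fit the 1:2:1 ratio.

10.321; not consistent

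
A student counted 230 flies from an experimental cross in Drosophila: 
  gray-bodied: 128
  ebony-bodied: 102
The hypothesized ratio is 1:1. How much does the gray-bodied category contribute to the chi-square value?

Under the 1:1 hypothesis (Σ ratio = 2, N = 230):
  gray-bodied: 230 × 1/2 = 115
  ebony-bodied: 230 × 1/2 = 115
Contribution of gray-bodied: (128 − 115)² / 115 = 1.4696

1.470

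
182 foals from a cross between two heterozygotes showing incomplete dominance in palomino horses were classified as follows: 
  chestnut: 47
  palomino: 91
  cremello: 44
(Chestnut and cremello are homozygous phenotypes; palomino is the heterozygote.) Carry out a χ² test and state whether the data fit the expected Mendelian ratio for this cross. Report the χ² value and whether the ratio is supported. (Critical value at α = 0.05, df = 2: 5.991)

0.099; consistent

With incomplete dominance, a heterozygote × heterozygote cross gives a 1:2:1 phenotypic ratio.
Under the 1:2:1 hypothesis (Σ ratio = 4, N = 182):
  chestnut: 182 × 1/4 = 45.5
  palomino: 182 × 2/4 = 91
  cremello: 182 × 1/4 = 45.5
χ² = Σ (O − E)² / E
  chestnut: (47 − 45.5)² / 45.5 = 0.0495
  palomino: (91 − 91)² / 91 = 0.0000
  cremello: (44 − 45.5)² / 45.5 = 0.0495
χ² = 0.0495 + 0.0000 + 0.0495 = 0.099
Degrees of freedom = 3 − 1 = 2; critical value at α = 0.05 is 5.991.
Since 0.099 < 5.991, we fail to reject the null hypothesis — the data are consistent with the 1:2:1 ratio.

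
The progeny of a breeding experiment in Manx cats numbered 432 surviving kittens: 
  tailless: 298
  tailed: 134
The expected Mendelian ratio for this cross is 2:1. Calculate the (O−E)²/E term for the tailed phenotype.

The 2:1 ratio has 3 parts, so with N = 432 the expected counts are:
  tailless: 432 × 2/3 = 288
  tailed: 432 × 1/3 = 144
Contribution of tailed: (134 − 144)² / 144 = 0.6944

0.694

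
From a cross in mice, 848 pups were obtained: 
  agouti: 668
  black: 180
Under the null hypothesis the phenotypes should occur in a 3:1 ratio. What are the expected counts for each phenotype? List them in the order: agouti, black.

636, 212

The 3:1 ratio has 4 parts, so with N = 848 the expected counts are:
  agouti: 848 × 3/4 = 636
  black: 848 × 1/4 = 212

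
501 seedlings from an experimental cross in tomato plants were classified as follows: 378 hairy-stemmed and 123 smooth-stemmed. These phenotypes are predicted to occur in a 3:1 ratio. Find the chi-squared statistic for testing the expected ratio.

0.054

Expected counts for N = 501 under a 3:1 ratio (total parts = 4):
  hairy-stemmed: 501 × 3/4 = 375.75
  smooth-stemmed: 501 × 1/4 = 125.25
χ² = Σ (O − E)² / E
  hairy-stemmed: (378 − 375.75)² / 375.75 = 0.0135
  smooth-stemmed: (123 − 125.25)² / 125.25 = 0.0404
χ² = 0.0135 + 0.0404 = 0.0539 ≈ 0.054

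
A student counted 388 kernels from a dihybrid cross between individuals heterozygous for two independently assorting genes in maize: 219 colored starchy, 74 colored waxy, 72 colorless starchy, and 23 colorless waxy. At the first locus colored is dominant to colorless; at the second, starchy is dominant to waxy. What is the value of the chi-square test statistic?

0.096

A dihybrid F₂ with independent assortment and complete dominance at both loci gives a 9:3:3:1 phenotypic ratio.
Under the 9:3:3:1 hypothesis (Σ ratio = 16, N = 388):
  colored starchy: 388 × 9/16 = 218.25
  colored waxy: 388 × 3/16 = 72.75
  colorless starchy: 388 × 3/16 = 72.75
  colorless waxy: 388 × 1/16 = 24.25
χ² = Σ (O − E)² / E
  colored starchy: (219 − 218.25)² / 218.25 = 0.0026
  colored waxy: (74 − 72.75)² / 72.75 = 0.0215
  colorless starchy: (72 − 72.75)² / 72.75 = 0.0077
  colorless waxy: (23 − 24.25)² / 24.25 = 0.0644
χ² = 0.0026 + 0.0215 + 0.0077 + 0.0644 = 0.0962 ≈ 0.096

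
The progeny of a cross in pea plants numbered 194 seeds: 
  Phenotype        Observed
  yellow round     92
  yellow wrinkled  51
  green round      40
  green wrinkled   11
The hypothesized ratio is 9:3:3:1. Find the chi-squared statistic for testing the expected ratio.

The 9:3:3:1 ratio has 16 parts, so with N = 194 the expected counts are:
  yellow round: 194 × 9/16 = 109.125
  yellow wrinkled: 194 × 3/16 = 36.375
  green round: 194 × 3/16 = 36.375
  green wrinkled: 194 × 1/16 = 12.125
χ² = Σ (O − E)² / E
  yellow round: (92 − 109.125)² / 109.125 = 2.6874
  yellow wrinkled: (51 − 36.375)² / 36.375 = 5.8802
  green round: (40 − 36.375)² / 36.375 = 0.3613
  green wrinkled: (11 − 12.125)² / 12.125 = 0.1044
χ² = 2.6874 + 5.8802 + 0.3613 + 0.1044 = 9.0333 ≈ 9.033

9.033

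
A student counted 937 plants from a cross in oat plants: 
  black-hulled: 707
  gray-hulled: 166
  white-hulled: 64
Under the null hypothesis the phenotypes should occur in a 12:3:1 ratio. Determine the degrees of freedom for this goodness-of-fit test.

A goodness-of-fit test with 3 phenotype classes has df = 3 − 1 = 2.

2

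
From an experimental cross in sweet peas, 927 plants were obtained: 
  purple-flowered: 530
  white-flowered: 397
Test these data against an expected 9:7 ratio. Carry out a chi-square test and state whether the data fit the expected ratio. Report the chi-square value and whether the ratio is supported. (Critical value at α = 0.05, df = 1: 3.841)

The 9:7 ratio has 16 parts, so with N = 927 the expected counts are:
  purple-flowered: 927 × 9/16 = 521.4375
  white-flowered: 927 × 7/16 = 405.5625
χ² = Σ (O − E)² / E
  purple-flowered: (530 − 521.4375)² / 521.4375 = 0.1406
  white-flowered: (397 − 405.5625)² / 405.5625 = 0.1808
χ² = 0.1406 + 0.1808 = 0.3214 ≈ 0.321
Degrees of freedom = 2 − 1 = 1; critical value at α = 0.05 is 3.841.
Since 0.321 < 3.841, we fail to reject the null hypothesis — the data are consistent with the 9:7 ratio.

0.321; consistent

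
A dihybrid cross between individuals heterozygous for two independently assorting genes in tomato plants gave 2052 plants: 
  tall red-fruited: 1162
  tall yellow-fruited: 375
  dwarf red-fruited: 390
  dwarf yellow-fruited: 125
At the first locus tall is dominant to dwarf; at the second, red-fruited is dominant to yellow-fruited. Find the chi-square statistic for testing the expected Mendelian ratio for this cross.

A dihybrid F₂ with independent assortment and complete dominance at both loci gives a 9:3:3:1 phenotypic ratio.
The 9:3:3:1 ratio has 16 parts, so with N = 2052 the expected counts are:
  tall red-fruited: 2052 × 9/16 = 1154.25
  tall yellow-fruited: 2052 × 3/16 = 384.75
  dwarf red-fruited: 2052 × 3/16 = 384.75
  dwarf yellow-fruited: 2052 × 1/16 = 128.25
χ² = Σ (O − E)² / E
  tall red-fruited: (1162 − 1154.25)² / 1154.25 = 0.0520
  tall yellow-fruited: (375 − 384.75)² / 384.75 = 0.2471
  dwarf red-fruited: (390 − 384.75)² / 384.75 = 0.0716
  dwarf yellow-fruited: (125 − 128.25)² / 128.25 = 0.0824
χ² = 0.0520 + 0.2471 + 0.0716 + 0.0824 = 0.4531 ≈ 0.453

0.453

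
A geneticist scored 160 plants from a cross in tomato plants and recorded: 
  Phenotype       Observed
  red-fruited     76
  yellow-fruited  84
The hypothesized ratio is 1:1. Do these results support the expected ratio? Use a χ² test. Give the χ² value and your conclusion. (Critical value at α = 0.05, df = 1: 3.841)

0.400; consistent

The 1:1 ratio has 2 parts, so with N = 160 the expected counts are:
  red-fruited: 160 × 1/2 = 80
  yellow-fruited: 160 × 1/2 = 80
χ² = Σ (O − E)² / E
  red-fruited: (76 − 80)² / 80 = 0.2000
  yellow-fruited: (84 − 80)² / 80 = 0.2000
χ² = 0.2000 + 0.2000 = 0.400
Degrees of freedom = 2 − 1 = 1; critical value at α = 0.05 is 3.841.
Since 0.400 < 3.841, we fail to reject the null hypothesis — the data are consistent with the 1:1 ratio.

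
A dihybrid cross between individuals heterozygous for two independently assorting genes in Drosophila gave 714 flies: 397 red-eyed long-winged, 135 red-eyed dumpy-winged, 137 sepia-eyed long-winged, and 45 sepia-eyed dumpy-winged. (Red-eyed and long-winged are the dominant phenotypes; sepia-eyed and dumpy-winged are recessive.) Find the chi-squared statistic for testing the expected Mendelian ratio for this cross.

A dihybrid F₂ with independent assortment and complete dominance at both loci gives a 9:3:3:1 phenotypic ratio.
Under the 9:3:3:1 hypothesis (Σ ratio = 16, N = 714):
  red-eyed long-winged: 714 × 9/16 = 401.625
  red-eyed dumpy-winged: 714 × 3/16 = 133.875
  sepia-eyed long-winged: 714 × 3/16 = 133.875
  sepia-eyed dumpy-winged: 714 × 1/16 = 44.625
χ² = Σ (O − E)² / E
  red-eyed long-winged: (397 − 401.625)² / 401.625 = 0.0533
  red-eyed dumpy-winged: (135 − 133.875)² / 133.875 = 0.0095
  sepia-eyed long-winged: (137 − 133.875)² / 133.875 = 0.0729
  sepia-eyed dumpy-winged: (45 − 44.625)² / 44.625 = 0.0032
χ² = 0.0533 + 0.0095 + 0.0729 + 0.0032 = 0.1389 ≈ 0.139

0.139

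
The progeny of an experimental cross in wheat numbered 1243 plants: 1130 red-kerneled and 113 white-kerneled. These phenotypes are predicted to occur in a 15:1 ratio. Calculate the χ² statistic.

17.121

Total ratio parts = 16. Expected numbers out of 1243:
  red-kerneled: 1243 × 15/16 = 1165.3125
  white-kerneled: 1243 × 1/16 = 77.6875
χ² = Σ (O − E)² / E
  red-kerneled: (1130 − 1165.3125)² / 1165.3125 = 1.0701
  white-kerneled: (113 − 77.6875)² / 77.6875 = 16.0511
χ² = 1.0701 + 16.0511 = 17.1212 ≈ 17.121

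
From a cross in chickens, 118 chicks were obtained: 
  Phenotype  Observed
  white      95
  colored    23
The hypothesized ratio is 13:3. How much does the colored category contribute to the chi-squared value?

0.035

The 13:3 ratio has 16 parts, so with N = 118 the expected counts are:
  white: 118 × 13/16 = 95.875
  colored: 118 × 3/16 = 22.125
Contribution of colored: (23 − 22.125)² / 22.125 = 0.0346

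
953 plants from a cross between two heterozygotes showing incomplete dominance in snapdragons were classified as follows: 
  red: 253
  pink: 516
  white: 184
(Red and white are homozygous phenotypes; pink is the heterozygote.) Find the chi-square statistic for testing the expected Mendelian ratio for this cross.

With incomplete dominance, a heterozygote × heterozygote cross gives a 1:2:1 phenotypic ratio.
Total ratio parts = 4. Expected numbers out of 953:
  red: 953 × 1/4 = 238.25
  pink: 953 × 2/4 = 476.5
  white: 953 × 1/4 = 238.25
χ² = Σ (O − E)² / E
  red: (253 − 238.25)² / 238.25 = 0.9132
  pink: (516 − 476.5)² / 476.5 = 3.2744
  white: (184 − 238.25)² / 238.25 = 12.3528
χ² = 0.9132 + 3.2744 + 12.3528 = 16.5404 ≈ 16.540

16.540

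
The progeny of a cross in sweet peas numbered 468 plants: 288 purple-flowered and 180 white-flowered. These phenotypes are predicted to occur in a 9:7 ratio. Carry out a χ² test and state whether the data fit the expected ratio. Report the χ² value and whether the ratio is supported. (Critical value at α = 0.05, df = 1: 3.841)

5.319; not consistent

Under the 9:7 hypothesis (Σ ratio = 16, N = 468):
  purple-flowered: 468 × 9/16 = 263.25
  white-flowered: 468 × 7/16 = 204.75
χ² = Σ (O − E)² / E
  purple-flowered: (288 − 263.25)² / 263.25 = 2.3269
  white-flowered: (180 − 204.75)² / 204.75 = 2.9918
χ² = 2.3269 + 2.9918 = 5.3187 ≈ 5.319
Degrees of freedom = 2 − 1 = 1; critical value at α = 0.05 is 3.841.
Since 5.319 > 3.841, we reject the null hypothesis — the data do not fit the 9:7 ratio.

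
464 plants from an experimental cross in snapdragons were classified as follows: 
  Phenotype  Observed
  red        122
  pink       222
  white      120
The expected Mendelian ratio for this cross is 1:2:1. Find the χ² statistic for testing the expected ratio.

The 1:2:1 ratio has 4 parts, so with N = 464 the expected counts are:
  red: 464 × 1/4 = 116
  pink: 464 × 2/4 = 232
  white: 464 × 1/4 = 116
χ² = Σ (O − E)² / E
  red: (122 − 116)² / 116 = 0.3103
  pink: (222 − 232)² / 232 = 0.4310
  white: (120 − 116)² / 116 = 0.1379
χ² = 0.3103 + 0.4310 + 0.1379 = 0.8792 ≈ 0.879

0.879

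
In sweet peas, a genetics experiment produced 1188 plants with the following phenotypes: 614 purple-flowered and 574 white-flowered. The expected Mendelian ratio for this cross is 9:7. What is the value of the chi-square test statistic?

Total ratio parts = 16. Expected numbers out of 1188:
  purple-flowered: 1188 × 9/16 = 668.25
  white-flowered: 1188 × 7/16 = 519.75
χ² = Σ (O − E)² / E
  purple-flowered: (614 − 668.25)² / 668.25 = 4.4041
  white-flowered: (574 − 519.75)² / 519.75 = 5.6625
χ² = 4.4041 + 5.6625 = 10.0666 ≈ 10.067

10.067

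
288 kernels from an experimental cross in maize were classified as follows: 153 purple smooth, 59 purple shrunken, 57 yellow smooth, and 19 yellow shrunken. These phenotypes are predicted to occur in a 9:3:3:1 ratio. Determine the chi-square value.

The 9:3:3:1 ratio has 16 parts, so with N = 288 the expected counts are:
  purple smooth: 288 × 9/16 = 162
  purple shrunken: 288 × 3/16 = 54
  yellow smooth: 288 × 3/16 = 54
  yellow shrunken: 288 × 1/16 = 18
χ² = Σ (O − E)² / E
  purple smooth: (153 − 162)² / 162 = 0.5000
  purple shrunken: (59 − 54)² / 54 = 0.4630
  yellow smooth: (57 − 54)² / 54 = 0.1667
  yellow shrunken: (19 − 18)² / 18 = 0.0556
χ² = 0.5000 + 0.4630 + 0.1667 + 0.0556 = 1.1853 ≈ 1.185

1.185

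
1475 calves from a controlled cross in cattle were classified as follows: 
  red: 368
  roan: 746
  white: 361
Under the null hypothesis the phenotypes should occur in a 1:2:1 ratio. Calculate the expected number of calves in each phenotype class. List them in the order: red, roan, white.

Under the 1:2:1 hypothesis (Σ ratio = 4, N = 1475):
  red: 1475 × 1/4 = 368.75
  roan: 1475 × 2/4 = 737.5
  white: 1475 × 1/4 = 368.75

368.75, 737.5, 368.75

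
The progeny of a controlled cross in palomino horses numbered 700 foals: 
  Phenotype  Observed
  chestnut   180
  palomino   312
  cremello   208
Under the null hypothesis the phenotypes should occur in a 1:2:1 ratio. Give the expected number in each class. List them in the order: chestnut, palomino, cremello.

Total ratio parts = 4. Expected numbers out of 700:
  chestnut: 700 × 1/4 = 175
  palomino: 700 × 2/4 = 350
  cremello: 700 × 1/4 = 175

175, 350, 175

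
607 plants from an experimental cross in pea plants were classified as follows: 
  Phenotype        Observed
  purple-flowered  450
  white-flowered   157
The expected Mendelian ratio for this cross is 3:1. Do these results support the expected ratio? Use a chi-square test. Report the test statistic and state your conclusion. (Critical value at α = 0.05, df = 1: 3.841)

0.242; consistent

Under the 3:1 hypothesis (Σ ratio = 4, N = 607):
  purple-flowered: 607 × 3/4 = 455.25
  white-flowered: 607 × 1/4 = 151.75
χ² = Σ (O − E)² / E
  purple-flowered: (450 − 455.25)² / 455.25 = 0.0605
  white-flowered: (157 − 151.75)² / 151.75 = 0.1816
χ² = 0.0605 + 0.1816 = 0.2421 ≈ 0.242
Degrees of freedom = 2 − 1 = 1; critical value at α = 0.05 is 3.841.
Since 0.242 < 3.841, we fail to reject the null hypothesis — the data are consistent with the 3:1 ratio.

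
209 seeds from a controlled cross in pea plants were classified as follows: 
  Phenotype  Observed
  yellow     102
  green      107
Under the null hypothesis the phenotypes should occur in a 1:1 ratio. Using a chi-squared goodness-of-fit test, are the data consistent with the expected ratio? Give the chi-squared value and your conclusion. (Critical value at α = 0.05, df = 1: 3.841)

0.120; consistent

Total ratio parts = 2. Expected numbers out of 209:
  yellow: 209 × 1/2 = 104.5
  green: 209 × 1/2 = 104.5
χ² = Σ (O − E)² / E
  yellow: (102 − 104.5)² / 104.5 = 0.0598
  green: (107 − 104.5)² / 104.5 = 0.0598
χ² = 0.0598 + 0.0598 = 0.1196 ≈ 0.120
Degrees of freedom = 2 − 1 = 1; critical value at α = 0.05 is 3.841.
Since 0.120 < 3.841, we fail to reject the null hypothesis — the data are consistent with the 1:1 ratio.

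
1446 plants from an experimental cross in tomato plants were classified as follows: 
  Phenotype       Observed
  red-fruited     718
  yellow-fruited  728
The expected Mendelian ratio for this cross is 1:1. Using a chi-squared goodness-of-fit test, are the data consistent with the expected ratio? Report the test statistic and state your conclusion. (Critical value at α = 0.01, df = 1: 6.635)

0.069; consistent

Under the 1:1 hypothesis (Σ ratio = 2, N = 1446):
  red-fruited: 1446 × 1/2 = 723
  yellow-fruited: 1446 × 1/2 = 723
χ² = Σ (O − E)² / E
  red-fruited: (718 − 723)² / 723 = 0.0346
  yellow-fruited: (728 − 723)² / 723 = 0.0346
χ² = 0.0346 + 0.0346 = 0.0692 ≈ 0.069
Degrees of freedom = 2 − 1 = 1; critical value at α = 0.01 is 6.635.
Since 0.069 < 6.635, we fail to reject the null hypothesis — the data are consistent with the 1:1 ratio.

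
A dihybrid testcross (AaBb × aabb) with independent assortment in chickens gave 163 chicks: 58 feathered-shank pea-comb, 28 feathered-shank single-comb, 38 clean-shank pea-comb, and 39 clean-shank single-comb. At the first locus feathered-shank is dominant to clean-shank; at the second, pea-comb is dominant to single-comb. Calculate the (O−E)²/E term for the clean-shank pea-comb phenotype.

A dihybrid testcross with independent assortment gives a 1:1:1:1 ratio.
Under the 1:1:1:1 hypothesis (Σ ratio = 4, N = 163):
  feathered-shank pea-comb: 163 × 1/4 = 40.75
  feathered-shank single-comb: 163 × 1/4 = 40.75
  clean-shank pea-comb: 163 × 1/4 = 40.75
  clean-shank single-comb: 163 × 1/4 = 40.75
Contribution of clean-shank pea-comb: (38 − 40.75)² / 40.75 = 0.1856

0.186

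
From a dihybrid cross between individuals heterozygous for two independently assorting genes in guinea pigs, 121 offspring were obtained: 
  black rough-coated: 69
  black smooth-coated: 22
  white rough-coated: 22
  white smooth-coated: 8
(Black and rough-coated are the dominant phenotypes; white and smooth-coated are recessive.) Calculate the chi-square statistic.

0.080

A dihybrid F₂ with independent assortment and complete dominance at both loci gives a 9:3:3:1 phenotypic ratio.
The 9:3:3:1 ratio has 16 parts, so with N = 121 the expected counts are:
  black rough-coated: 121 × 9/16 = 68.0625
  black smooth-coated: 121 × 3/16 = 22.6875
  white rough-coated: 121 × 3/16 = 22.6875
  white smooth-coated: 121 × 1/16 = 7.5625
χ² = Σ (O − E)² / E
  black rough-coated: (69 − 68.0625)² / 68.0625 = 0.0129
  black smooth-coated: (22 − 22.6875)² / 22.6875 = 0.0208
  white rough-coated: (22 − 22.6875)² / 22.6875 = 0.0208
  white smooth-coated: (8 − 7.5625)² / 7.5625 = 0.0253
χ² = 0.0129 + 0.0208 + 0.0208 + 0.0253 = 0.0798 ≈ 0.080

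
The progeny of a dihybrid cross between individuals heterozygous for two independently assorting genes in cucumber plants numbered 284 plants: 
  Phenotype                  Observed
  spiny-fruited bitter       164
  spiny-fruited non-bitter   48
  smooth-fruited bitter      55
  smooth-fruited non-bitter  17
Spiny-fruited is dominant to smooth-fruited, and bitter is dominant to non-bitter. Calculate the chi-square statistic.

0.720

A dihybrid F₂ with independent assortment and complete dominance at both loci gives a 9:3:3:1 phenotypic ratio.
Total ratio parts = 16. Expected numbers out of 284:
  spiny-fruited bitter: 284 × 9/16 = 159.75
  spiny-fruited non-bitter: 284 × 3/16 = 53.25
  smooth-fruited bitter: 284 × 3/16 = 53.25
  smooth-fruited non-bitter: 284 × 1/16 = 17.75
χ² = Σ (O − E)² / E
  spiny-fruited bitter: (164 − 159.75)² / 159.75 = 0.1131
  spiny-fruited non-bitter: (48 − 53.25)² / 53.25 = 0.5176
  smooth-fruited bitter: (55 − 53.25)² / 53.25 = 0.0575
  smooth-fruited non-bitter: (17 − 17.75)² / 17.75 = 0.0317
χ² = 0.1131 + 0.5176 + 0.0575 + 0.0317 = 0.7199 ≈ 0.720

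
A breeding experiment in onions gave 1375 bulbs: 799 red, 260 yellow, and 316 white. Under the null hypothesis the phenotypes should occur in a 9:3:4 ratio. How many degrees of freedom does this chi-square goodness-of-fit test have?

2

A goodness-of-fit test with 3 phenotype classes has df = 3 − 1 = 2.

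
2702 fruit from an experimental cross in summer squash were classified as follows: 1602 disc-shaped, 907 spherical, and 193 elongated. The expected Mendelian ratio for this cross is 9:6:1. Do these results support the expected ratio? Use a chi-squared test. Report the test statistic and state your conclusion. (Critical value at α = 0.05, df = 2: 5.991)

Total ratio parts = 16. Expected numbers out of 2702:
  disc-shaped: 2702 × 9/16 = 1519.875
  spherical: 2702 × 6/16 = 1013.25
  elongated: 2702 × 1/16 = 168.875
χ² = Σ (O − E)² / E
  disc-shaped: (1602 − 1519.875)² / 1519.875 = 4.4375
  spherical: (907 − 1013.25)² / 1013.25 = 11.1414
  elongated: (193 − 168.875)² / 168.875 = 3.4464
χ² = 4.4375 + 11.1414 + 3.4464 = 19.0253 ≈ 19.025
Degrees of freedom = 3 − 1 = 2; critical value at α = 0.05 is 5.991.
Since 19.025 > 5.991, we reject the null hypothesis — the data do not fit the 9:6:1 ratio.

19.025; not consistent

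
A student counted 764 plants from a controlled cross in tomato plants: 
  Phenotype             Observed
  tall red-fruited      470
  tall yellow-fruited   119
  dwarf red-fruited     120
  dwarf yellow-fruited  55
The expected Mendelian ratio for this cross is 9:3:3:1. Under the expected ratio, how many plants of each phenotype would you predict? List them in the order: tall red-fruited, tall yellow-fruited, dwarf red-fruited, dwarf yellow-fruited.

429.75, 143.25, 143.25, 47.75

The 9:3:3:1 ratio has 16 parts, so with N = 764 the expected counts are:
  tall red-fruited: 764 × 9/16 = 429.75
  tall yellow-fruited: 764 × 3/16 = 143.25
  dwarf red-fruited: 764 × 3/16 = 143.25
  dwarf yellow-fruited: 764 × 1/16 = 47.75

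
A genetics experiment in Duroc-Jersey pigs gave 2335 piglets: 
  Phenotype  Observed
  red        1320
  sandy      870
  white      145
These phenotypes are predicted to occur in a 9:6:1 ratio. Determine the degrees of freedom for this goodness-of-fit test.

2

A goodness-of-fit test with 3 phenotype classes has df = 3 − 1 = 2.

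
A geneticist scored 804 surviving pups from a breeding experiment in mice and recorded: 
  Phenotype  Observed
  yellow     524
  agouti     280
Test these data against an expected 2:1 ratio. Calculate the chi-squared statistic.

0.806

Under the 2:1 hypothesis (Σ ratio = 3, N = 804):
  yellow: 804 × 2/3 = 536
  agouti: 804 × 1/3 = 268
χ² = Σ (O − E)² / E
  yellow: (524 − 536)² / 536 = 0.2687
  agouti: (280 − 268)² / 268 = 0.5373
χ² = 0.2687 + 0.5373 = 0.806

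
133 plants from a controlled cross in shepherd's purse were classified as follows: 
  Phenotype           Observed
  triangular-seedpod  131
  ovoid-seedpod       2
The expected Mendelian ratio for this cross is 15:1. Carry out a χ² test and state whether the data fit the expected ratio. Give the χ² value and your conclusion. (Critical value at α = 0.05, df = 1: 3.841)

5.113; not consistent

The 15:1 ratio has 16 parts, so with N = 133 the expected counts are:
  triangular-seedpod: 133 × 15/16 = 124.6875
  ovoid-seedpod: 133 × 1/16 = 8.3125
χ² = Σ (O − E)² / E
  triangular-seedpod: (131 − 124.6875)² / 124.6875 = 0.3196
  ovoid-seedpod: (2 − 8.3125)² / 8.3125 = 4.7937
χ² = 0.3196 + 4.7937 = 5.1133 ≈ 5.113
Degrees of freedom = 2 − 1 = 1; critical value at α = 0.05 is 3.841.
Since 5.113 > 3.841, we reject the null hypothesis — the data do not fit the 15:1 ratio.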